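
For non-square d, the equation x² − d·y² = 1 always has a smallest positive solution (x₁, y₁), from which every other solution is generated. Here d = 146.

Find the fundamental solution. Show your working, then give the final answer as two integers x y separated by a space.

145 12

d=146: √d = [12; 12,24] (ℓ=2, even), read p_1/q_1
step 0: (12, 1)  from 12·(1,0) + (0,1)
step 1: (145, 12)  from 12·(12,1) + (1,0)
→ (145, 12).  Check: 145²=21025, 146·12²=21024, difference 1.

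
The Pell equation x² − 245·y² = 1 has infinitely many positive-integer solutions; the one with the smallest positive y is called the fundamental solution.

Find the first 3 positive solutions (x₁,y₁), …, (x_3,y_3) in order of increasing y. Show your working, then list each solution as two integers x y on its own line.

51841 3312
5374978561 343394784
557288527109761 35603857991376

√245 → a₀=15, period (1,1,1,7,6,7,1,1,1,30); ℓ=10 even so k=9
step 0: (15, 1)  from 15·(1,0) + (0,1)
step 1: (16, 1)  from 1·(15,1) + (1,0)
…
step 4: (360, 23)  from 7·(47,3) + (31,2)
…
step 7: (18016, 1151)  from 1·(15809,1010) + (2207,141)
step 8: (33825, 2161)  from 1·(18016,1151) + (15809,1010)
step 9: (51841, 3312)  from 1·(33825,2161) + (18016,1151)
→ (51841, 3312).  Check: 51841²=2687489281, 245·3312²=2687489280, difference 1.
(x_2, y_2) = (51841·51841 + 245·3312·3312, 51841·3312 + 3312·51841) = (5374978561, 343394784)
(x_3, y_3) = (51841·5374978561 + 245·3312·343394784, 51841·343394784 + 3312·5374978561) = (557288527109761, 35603857991376)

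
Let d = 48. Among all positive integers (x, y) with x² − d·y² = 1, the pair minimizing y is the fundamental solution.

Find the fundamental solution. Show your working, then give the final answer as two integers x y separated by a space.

[6; 1,12] for √48; ℓ=2 ⇒ convergent index 1
k=0  a_k=6  p_k/q_k = 6/1
k=1  a_k=1  p_k/q_k = 7/1
(x₁, y₁) = (7, 1);  7² − 48·1² = 1 ✓

7 1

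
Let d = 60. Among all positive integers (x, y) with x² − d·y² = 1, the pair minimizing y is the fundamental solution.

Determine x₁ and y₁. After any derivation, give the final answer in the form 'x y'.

[7; 1,2,1,14] for √60; ℓ=4 ⇒ convergent index 3
a_0=7:  p_0=7·1+0=7,  q_0=7·0+1=1
…
a_2=2:  p_2=2·8+7=23,  q_2=2·1+1=3
a_3=1:  p_3=1·23+8=31,  q_3=1·3+1=4
→ (31, 4).  Check: 31²=961, 60·4²=960, difference 1.

31 4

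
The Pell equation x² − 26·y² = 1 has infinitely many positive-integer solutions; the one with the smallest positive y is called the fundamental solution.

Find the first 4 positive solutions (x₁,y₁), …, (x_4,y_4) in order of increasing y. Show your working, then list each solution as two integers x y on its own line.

51 10
5201 1020
530451 104030
54100801 10610040

√26 → a₀=5, period (10); ℓ=1 odd so k=1
step 0: (5, 1)  from 5·(1,0) + (0,1)
step 1: (51, 10)  from 10·(5,1) + (1,0)
fundamental: x₁=51, y₁=10  (since 2601 − 26·100 = 1)
n=2: (51,10)∘(51,10) = (51·51+26·10·10, 51·10+10·51) = (5201,1020)
n=3: (5201,1020)∘(51,10) = (51·5201+26·10·1020, 51·1020+10·5201) = (530451,104030)
n=4: (530451,104030)∘(51,10) = (51·530451+26·10·104030, 51·104030+10·530451) = (54100801,10610040)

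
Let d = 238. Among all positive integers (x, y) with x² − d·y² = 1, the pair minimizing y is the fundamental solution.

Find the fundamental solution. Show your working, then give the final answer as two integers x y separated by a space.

√238 → a₀=15, period (2,2,1,14,1,2,2,30); ℓ=8 even so k=7
k=0  a_k=15  p_k/q_k = 15/1
k=1  a_k=2  p_k/q_k = 31/2
…
k=3  a_k=1  p_k/q_k = 108/7
…
k=6  a_k=2  p_k/q_k = 4983/323
k=7  a_k=2  p_k/q_k = 11663/756
fundamental: x₁=11663, y₁=756  (since 136025569 − 238·571536 = 1)

11663 756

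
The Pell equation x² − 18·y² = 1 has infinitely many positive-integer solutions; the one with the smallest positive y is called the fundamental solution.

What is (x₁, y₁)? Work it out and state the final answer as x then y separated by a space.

17 4

d=18: √d = [4; 4,8] (ℓ=2, even), read p_1/q_1
k=0  a_k=4  p_k/q_k = 4/1
k=1  a_k=4  p_k/q_k = 17/4
fundamental: x₁=17, y₁=4  (since 289 − 18·16 = 1)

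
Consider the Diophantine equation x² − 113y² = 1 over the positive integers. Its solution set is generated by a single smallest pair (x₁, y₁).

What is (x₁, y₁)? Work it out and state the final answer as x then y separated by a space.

1204353 113296

√113 → a₀=10, period (1,1,1,2,2,1,1,1,20); ℓ=9 odd so k=17
k=0  a_k=10  p_k/q_k = 10/1
…
k=2  a_k=1  p_k/q_k = 21/2
…
k=7  a_k=1  p_k/q_k = 489/46
…
k=12  a_k=1  p_k/q_k = 49579/4664
…
k=14  a_k=2  p_k/q_k = 313483/29490
…
k=16  a_k=1  p_k/q_k = 758918/71393
k=17  a_k=1  p_k/q_k = 1204353/113296
(x₁, y₁) = (1204353, 113296);  1204353² − 113·113296² = 1 ✓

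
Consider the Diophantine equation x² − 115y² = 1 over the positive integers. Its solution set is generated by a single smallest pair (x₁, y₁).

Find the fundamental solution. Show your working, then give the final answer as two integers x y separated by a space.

√115 → a₀=10, period (1,2,1,1,1,1,1,2,1,20); ℓ=10 even so k=9
k=0  a_k=10  p_k/q_k = 10/1
k=1  a_k=1  p_k/q_k = 11/1
k=2  a_k=2  p_k/q_k = 32/3
…
k=4  a_k=1  p_k/q_k = 75/7
k=5  a_k=1  p_k/q_k = 118/11
…
k=7  a_k=1  p_k/q_k = 311/29
k=8  a_k=2  p_k/q_k = 815/76
k=9  a_k=1  p_k/q_k = 1126/105
fundamental: x₁=1126, y₁=105  (since 1267876 − 115·11025 = 1)

1126 105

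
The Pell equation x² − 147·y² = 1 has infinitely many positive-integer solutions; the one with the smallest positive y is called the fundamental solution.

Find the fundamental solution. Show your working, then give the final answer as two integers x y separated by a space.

97 8

d=147: √d = [12; 8,24] (ℓ=2, even), read p_1/q_1
step 0: (12, 1)  from 12·(1,0) + (0,1)
step 1: (97, 8)  from 8·(12,1) + (1,0)
(x₁, y₁) = (97, 8);  97² − 147·8² = 1 ✓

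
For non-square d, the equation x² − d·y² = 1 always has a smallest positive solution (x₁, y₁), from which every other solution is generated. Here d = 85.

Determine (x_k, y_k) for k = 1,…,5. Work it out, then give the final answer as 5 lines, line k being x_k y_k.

d=85: √d = [9; 4,1,1,4,18] (ℓ=5, odd), read p_9/q_9
k=0  a_k=9  p_k/q_k = 9/1
k=1  a_k=4  p_k/q_k = 37/4
…
k=3  a_k=1  p_k/q_k = 83/9
…
k=5  a_k=18  p_k/q_k = 6887/747
k=6  a_k=4  p_k/q_k = 27926/3029
…
k=8  a_k=1  p_k/q_k = 62739/6805
k=9  a_k=4  p_k/q_k = 285769/30996
fundamental: x₁=285769, y₁=30996  (since 81663921361 − 85·960752016 = 1)
k=2:  x_2 = 285769·285769+85·30996·30996 = 163327842721,  y_2 = 285769·30996+30996·285769 = 17715391848
k=3:  x_3 = 285769·163327842721+85·30996·17715391848 = 93348068572789129,  y_3 = 285769·17715391848+30996·163327842721 = 10125019625991228
k=4:  x_4 = 285769·93348068572789129+85·30996·10125019625991228 = 53351968415791425367681,  y_4 = 285769·10125019625991228+30996·93348068572789129 = 5786833466982059076816
k=5:  x_5 = 285769·53351968415791425367681+85·30996·5786833466982059076816 = 30492677324331251603220874249,  y_5 = 285769·5786833466982059076816+30996·53351968415791425367681 = 3307395226041867061019271780

285769 30996
163327842721 17715391848
93348068572789129 10125019625991228
53351968415791425367681 5786833466982059076816
30492677324331251603220874249 3307395226041867061019271780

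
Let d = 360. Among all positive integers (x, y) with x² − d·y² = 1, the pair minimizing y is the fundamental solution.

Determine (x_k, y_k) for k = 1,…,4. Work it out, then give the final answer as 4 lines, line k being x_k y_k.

19 1
721 38
27379 1443
1039681 54796

√360 → a₀=18, period (1,36); ℓ=2 even so k=1
k=0  a_k=18  p_k/q_k = 18/1
k=1  a_k=1  p_k/q_k = 19/1
(x₁, y₁) = (19, 1);  19² − 360·1² = 1 ✓
(x_2, y_2) = (19·19 + 360·1·1, 19·1 + 1·19) = (721, 38)
(x_3, y_3) = (19·721 + 360·1·38, 19·38 + 1·721) = (27379, 1443)
(x_4, y_4) = (19·27379 + 360·1·1443, 19·1443 + 1·27379) = (1039681, 54796)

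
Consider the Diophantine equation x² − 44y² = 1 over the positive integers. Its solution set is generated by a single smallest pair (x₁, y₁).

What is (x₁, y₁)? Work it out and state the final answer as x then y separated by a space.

199 30

[6; 1,1,1,2,1,1,1,12] for √44; ℓ=8 ⇒ convergent index 7
k=0  a_k=6  p_k/q_k = 6/1
k=1  a_k=1  p_k/q_k = 7/1
k=2  a_k=1  p_k/q_k = 13/2
…
k=5  a_k=1  p_k/q_k = 73/11
k=6  a_k=1  p_k/q_k = 126/19
k=7  a_k=1  p_k/q_k = 199/30
→ (199, 30).  Check: 199²=39601, 44·30²=39600, difference 1.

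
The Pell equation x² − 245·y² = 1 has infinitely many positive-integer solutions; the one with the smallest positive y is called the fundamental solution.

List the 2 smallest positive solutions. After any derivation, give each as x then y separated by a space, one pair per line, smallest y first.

51841 3312
5374978561 343394784

√245 → a₀=15, period (1,1,1,7,6,7,1,1,1,30); ℓ=10 even so k=9
a_0=15:  p_0=15·1+0=15,  q_0=15·0+1=1
a_1=1:  p_1=1·15+1=16,  q_1=1·1+0=1
a_2=1:  p_2=1·16+15=31,  q_2=1·1+1=2
…
a_4=7:  p_4=7·47+31=360,  q_4=7·3+2=23
…
a_6=7:  p_6=7·2207+360=15809,  q_6=7·141+23=1010
a_7=1:  p_7=1·15809+2207=18016,  q_7=1·1010+141=1151
a_8=1:  p_8=1·18016+15809=33825,  q_8=1·1151+1010=2161
a_9=1:  p_9=1·33825+18016=51841,  q_9=1·2161+1151=3312
fundamental: x₁=51841, y₁=3312  (since 2687489281 − 245·10969344 = 1)
(51841+3312√245)^2 = 5374978561 + 343394784√245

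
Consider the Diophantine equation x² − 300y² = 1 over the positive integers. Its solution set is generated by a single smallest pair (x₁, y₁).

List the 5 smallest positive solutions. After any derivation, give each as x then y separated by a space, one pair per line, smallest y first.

[17; 3,8,3,34] for √300; ℓ=4 ⇒ convergent index 3
k=0  a_k=17  p_k/q_k = 17/1
k=1  a_k=3  p_k/q_k = 52/3
k=2  a_k=8  p_k/q_k = 433/25
k=3  a_k=3  p_k/q_k = 1351/78
fundamental: x₁=1351, y₁=78  (since 1825201 − 300·6084 = 1)
n=2: (1351,78)∘(1351,78) = (1351·1351+300·78·78, 1351·78+78·1351) = (3650401,210756)
n=3: (3650401,210756)∘(1351,78) = (1351·3650401+300·78·210756, 1351·210756+78·3650401) = (9863382151,569462634)
n=4: (9863382151,569462634)∘(1351,78) = (1351·9863382151+300·78·569462634, 1351·569462634+78·9863382151) = (26650854921601,1538687826312)
n=5: (26650854921601,1538687826312)∘(1351,78) = (1351·26650854921601+300·78·1538687826312, 1351·1538687826312+78·26650854921601) = (72010600134783751,4157533937232390)

1351 78
3650401 210756
9863382151 569462634
26650854921601 1538687826312
72010600134783751 4157533937232390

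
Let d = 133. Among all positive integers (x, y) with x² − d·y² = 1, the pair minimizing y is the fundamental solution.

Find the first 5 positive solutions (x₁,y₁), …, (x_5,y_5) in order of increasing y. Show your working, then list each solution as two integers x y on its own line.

√133 = [11; 1,1,7,5,1,…,1,1,22, …], period ℓ=16 (even) → k=15
step 0: (11, 1)  from 11·(1,0) + (0,1)
step 1: (12, 1)  from 1·(11,1) + (1,0)
…
step 4: (888, 77)  from 5·(173,15) + (23,2)
…
step 13: (1210008, 104921)  from 7·(168583,14618) + (29927,2595)
step 14: (1378591, 119539)  from 1·(1210008,104921) + (168583,14618)
step 15: (2588599, 224460)  from 1·(1378591,119539) + (1210008,104921)
→ (2588599, 224460).  Check: 2588599²=6700844782801, 133·224460²=6700844782800, difference 1.
(x_2, y_2) = (2588599·2588599 + 133·224460·224460, 2588599·224460 + 224460·2588599) = (13401689565601, 1162073863080)
(x_3, y_3) = (2588599·13401689565601 + 133·224460·1162073863080, 2588599·1162073863080 + 224460·13401689565601) = (69383200415647777399, 6016286479789825380)
(x_4, y_4) = (2588599·69383200415647777399 + 133·224460·6016286479789825380, 2588599·6016286479789825380 + 224460·69383200415647777399) = (359210566425477440164982401, 31147506330593762303822160)
(x_5, y_5) = (2588599·359210566425477440164982401 + 133·224460·31147506330593762303822160, 2588599·31147506330593762303822160 + 224460·359210566425477440164982401) = (1859704226076779569066850908714999, 161256807479731348725343689282300)

2588599 224460
13401689565601 1162073863080
69383200415647777399 6016286479789825380
359210566425477440164982401 31147506330593762303822160
1859704226076779569066850908714999 161256807479731348725343689282300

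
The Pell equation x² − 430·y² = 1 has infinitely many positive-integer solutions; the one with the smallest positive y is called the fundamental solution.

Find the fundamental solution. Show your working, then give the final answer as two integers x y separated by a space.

2862251 138030

d=430: √d = [20; 1,2,1,3,1,…,2,1,40] (ℓ=14, even), read p_13/q_13
i=0: a=20 ⇒ p=20, q=1
…
i=4: a=3 ⇒ p=311, q=15
i=5: a=1 ⇒ p=394, q=19
i=6: a=6 ⇒ p=2675, q=129
…
i=8: a=6 ⇒ p=133439, q=6435
i=9: a=1 ⇒ p=155233, q=7486
…
i=11: a=1 ⇒ p=754371, q=36379
i=12: a=2 ⇒ p=2107880, q=101651
i=13: a=1 ⇒ p=2862251, q=138030
(x₁, y₁) = (2862251, 138030);  2862251² − 430·138030² = 1 ✓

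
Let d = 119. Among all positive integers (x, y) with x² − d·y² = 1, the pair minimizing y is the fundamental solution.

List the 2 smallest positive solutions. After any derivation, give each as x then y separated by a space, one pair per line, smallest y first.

[10; 1,9,1,20] for √119; ℓ=4 ⇒ convergent index 3
step 0: (10, 1)  from 10·(1,0) + (0,1)
…
step 2: (109, 10)  from 9·(11,1) + (10,1)
step 3: (120, 11)  from 1·(109,10) + (11,1)
→ (120, 11).  Check: 120²=14400, 119·11²=14399, difference 1.
(120+11√119)^2 = 28799 + 2640√119

120 11
28799 2640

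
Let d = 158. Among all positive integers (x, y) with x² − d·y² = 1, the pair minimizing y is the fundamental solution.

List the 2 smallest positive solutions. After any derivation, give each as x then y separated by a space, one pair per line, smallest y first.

√158 = [12; 1,1,3,12,3,1,1,24, …], period ℓ=8 (even) → k=7
a_0=12:  p_0=12·1+0=12,  q_0=12·0+1=1
a_1=1:  p_1=1·12+1=13,  q_1=1·1+0=1
a_2=1:  p_2=1·13+12=25,  q_2=1·1+1=2
…
a_4=12:  p_4=12·88+25=1081,  q_4=12·7+2=86
a_5=3:  p_5=3·1081+88=3331,  q_5=3·86+7=265
a_6=1:  p_6=1·3331+1081=4412,  q_6=1·265+86=351
a_7=1:  p_7=1·4412+3331=7743,  q_7=1·351+265=616
(x₁, y₁) = (7743, 616);  7743² − 158·616² = 1 ✓
n=2: (7743,616)∘(7743,616) = (7743·7743+158·616·616, 7743·616+616·7743) = (119908097,9539376)

7743 616
119908097 9539376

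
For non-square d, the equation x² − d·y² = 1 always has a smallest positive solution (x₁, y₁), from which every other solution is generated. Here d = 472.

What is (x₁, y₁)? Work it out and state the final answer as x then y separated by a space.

306917 14127

[21; 1,2,1,1,1,…,2,1,42] for √472; ℓ=14 ⇒ convergent index 13
a_0=21:  p_0=21·1+0=21,  q_0=21·0+1=1
a_1=1:  p_1=1·21+1=22,  q_1=1·1+0=1
a_2=2:  p_2=2·22+21=65,  q_2=2·1+1=3
…
a_7=5:  p_7=5·1108+239=5779,  q_7=5·51+11=266
a_8=4:  p_8=4·5779+1108=24224,  q_8=4·266+51=1115
a_9=1:  p_9=1·24224+5779=30003,  q_9=1·1115+266=1381
…
a_12=2:  p_12=2·84230+54227=222687,  q_12=2·3877+2496=10250
a_13=1:  p_13=1·222687+84230=306917,  q_13=1·10250+3877=14127
(x₁, y₁) = (306917, 14127);  306917² − 472·14127² = 1 ✓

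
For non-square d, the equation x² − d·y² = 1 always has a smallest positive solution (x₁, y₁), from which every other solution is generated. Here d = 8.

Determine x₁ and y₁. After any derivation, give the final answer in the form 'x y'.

3 1

√8 → a₀=2, period (1,4); ℓ=2 even so k=1
k=0  a_k=2  p_k/q_k = 2/1
k=1  a_k=1  p_k/q_k = 3/1
fundamental: x₁=3, y₁=1  (since 9 − 8·1 = 1)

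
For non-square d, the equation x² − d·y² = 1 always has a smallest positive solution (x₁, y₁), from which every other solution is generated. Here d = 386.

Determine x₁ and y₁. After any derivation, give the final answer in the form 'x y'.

√386 = [19; 1,1,1,4,1,18,1,4,1,1,1,38, …], period ℓ=12 (even) → k=11
i=0: a=19 ⇒ p=19, q=1
i=1: a=1 ⇒ p=20, q=1
i=2: a=1 ⇒ p=39, q=2
i=3: a=1 ⇒ p=59, q=3
…
i=5: a=1 ⇒ p=334, q=17
…
i=9: a=1 ⇒ p=39392, q=2005
i=10: a=1 ⇒ p=72163, q=3673
i=11: a=1 ⇒ p=111555, q=5678
→ (111555, 5678).  Check: 111555²=12444518025, 386·5678²=12444518024, difference 1.

111555 5678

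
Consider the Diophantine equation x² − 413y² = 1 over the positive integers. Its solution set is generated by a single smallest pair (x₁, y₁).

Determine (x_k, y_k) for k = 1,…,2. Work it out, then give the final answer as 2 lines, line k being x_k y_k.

[20; 3,9,1,4,1,9,3,40] for √413; ℓ=8 ⇒ convergent index 7
i=0: a=20 ⇒ p=20, q=1
i=1: a=3 ⇒ p=61, q=3
…
i=3: a=1 ⇒ p=630, q=31
…
i=5: a=1 ⇒ p=3719, q=183
i=6: a=9 ⇒ p=36560, q=1799
i=7: a=3 ⇒ p=113399, q=5580
(x₁, y₁) = (113399, 5580);  113399² − 413·5580² = 1 ✓
(x_2, y_2) = (113399·113399 + 413·5580·5580, 113399·5580 + 5580·113399) = (25718666401, 1265532840)

113399 5580
25718666401 1265532840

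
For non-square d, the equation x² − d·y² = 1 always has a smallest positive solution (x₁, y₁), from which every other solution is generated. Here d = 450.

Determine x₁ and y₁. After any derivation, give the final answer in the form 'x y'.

√450 = [21; 4,1,2,4,2,1,4,42, …], period ℓ=8 (even) → k=7
step 0: (21, 1)  from 21·(1,0) + (0,1)
…
step 2: (106, 5)  from 1·(85,4) + (21,1)
step 3: (297, 14)  from 2·(106,5) + (85,4)
step 4: (1294, 61)  from 4·(297,14) + (106,5)
step 5: (2885, 136)  from 2·(1294,61) + (297,14)
step 6: (4179, 197)  from 1·(2885,136) + (1294,61)
step 7: (19601, 924)  from 4·(4179,197) + (2885,136)
(x₁, y₁) = (19601, 924);  19601² − 450·924² = 1 ✓

19601 924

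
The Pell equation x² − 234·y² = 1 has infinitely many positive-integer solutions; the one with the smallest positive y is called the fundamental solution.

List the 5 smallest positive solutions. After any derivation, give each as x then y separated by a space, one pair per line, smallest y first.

5201 340
54100801 3536680
562756526801 36788545020
5853793337683201 382674441761360
60891157735824130001 3980579506413121700

√234 = [15; 3,2,1,2,1,2,3,30, …], period ℓ=8 (even) → k=7
k=0  a_k=15  p_k/q_k = 15/1
k=1  a_k=3  p_k/q_k = 46/3
k=2  a_k=2  p_k/q_k = 107/7
k=3  a_k=1  p_k/q_k = 153/10
k=4  a_k=2  p_k/q_k = 413/27
k=5  a_k=1  p_k/q_k = 566/37
k=6  a_k=2  p_k/q_k = 1545/101
k=7  a_k=3  p_k/q_k = 5201/340
(x₁, y₁) = (5201, 340);  5201² − 234·340² = 1 ✓
n=2: (5201,340)∘(5201,340) = (5201·5201+234·340·340, 5201·340+340·5201) = (54100801,3536680)
n=3: (54100801,3536680)∘(5201,340) = (5201·54100801+234·340·3536680, 5201·3536680+340·54100801) = (562756526801,36788545020)
n=4: (562756526801,36788545020)∘(5201,340) = (5201·562756526801+234·340·36788545020, 5201·36788545020+340·562756526801) = (5853793337683201,382674441761360)
n=5: (5853793337683201,382674441761360)∘(5201,340) = (5201·5853793337683201+234·340·382674441761360, 5201·382674441761360+340·5853793337683201) = (60891157735824130001,3980579506413121700)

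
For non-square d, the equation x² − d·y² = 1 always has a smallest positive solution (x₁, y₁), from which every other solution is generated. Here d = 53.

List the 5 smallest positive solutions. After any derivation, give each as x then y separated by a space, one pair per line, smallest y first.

66249 9100
8777860001 1205731800
1163048894346249 159757052027300
154101652394311440001 21167489878307463600
20418160737778428282906249 2804650073736225260045500

√53 → a₀=7, period (3,1,1,3,14); ℓ=5 odd so k=9
a_0=7:  p_0=7·1+0=7,  q_0=7·0+1=1
…
a_2=1:  p_2=1·22+7=29,  q_2=1·3+1=4
a_3=1:  p_3=1·29+22=51,  q_3=1·4+3=7
a_4=3:  p_4=3·51+29=182,  q_4=3·7+4=25
a_5=14:  p_5=14·182+51=2599,  q_5=14·25+7=357
a_6=3:  p_6=3·2599+182=7979,  q_6=3·357+25=1096
…
a_8=1:  p_8=1·10578+7979=18557,  q_8=1·1453+1096=2549
a_9=3:  p_9=3·18557+10578=66249,  q_9=3·2549+1453=9100
fundamental: x₁=66249, y₁=9100  (since 4388930001 − 53·82810000 = 1)
k=2:  x_2 = 66249·66249+53·9100·9100 = 8777860001,  y_2 = 66249·9100+9100·66249 = 1205731800
k=3:  x_3 = 66249·8777860001+53·9100·1205731800 = 1163048894346249,  y_3 = 66249·1205731800+9100·8777860001 = 159757052027300
k=4:  x_4 = 66249·1163048894346249+53·9100·159757052027300 = 154101652394311440001,  y_4 = 66249·159757052027300+9100·1163048894346249 = 21167489878307463600
k=5:  x_5 = 66249·154101652394311440001+53·9100·21167489878307463600 = 20418160737778428282906249,  y_5 = 66249·21167489878307463600+9100·154101652394311440001 = 2804650073736225260045500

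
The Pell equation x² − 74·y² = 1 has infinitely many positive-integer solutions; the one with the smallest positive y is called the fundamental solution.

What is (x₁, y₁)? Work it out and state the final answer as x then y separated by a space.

[8; 1,1,1,1,16] for √74; ℓ=5 ⇒ convergent index 9
step 0: (8, 1)  from 8·(1,0) + (0,1)
…
step 2: (17, 2)  from 1·(9,1) + (8,1)
step 3: (26, 3)  from 1·(17,2) + (9,1)
step 4: (43, 5)  from 1·(26,3) + (17,2)
step 5: (714, 83)  from 16·(43,5) + (26,3)
step 6: (757, 88)  from 1·(714,83) + (43,5)
step 7: (1471, 171)  from 1·(757,88) + (714,83)
step 8: (2228, 259)  from 1·(1471,171) + (757,88)
step 9: (3699, 430)  from 1·(2228,259) + (1471,171)
(x₁, y₁) = (3699, 430);  3699² − 74·430² = 1 ✓

3699 430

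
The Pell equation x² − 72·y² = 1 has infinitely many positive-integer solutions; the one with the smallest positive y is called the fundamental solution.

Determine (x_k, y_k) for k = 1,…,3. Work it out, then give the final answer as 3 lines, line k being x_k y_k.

17 2
577 68
19601 2310

√72 → a₀=8, period (2,16); ℓ=2 even so k=1
k=0  a_k=8  p_k/q_k = 8/1
k=1  a_k=2  p_k/q_k = 17/2
→ (17, 2).  Check: 17²=289, 72·2²=288, difference 1.
(17+2√72)^2 = 577 + 68√72
(17+2√72)^3 = 19601 + 2310√72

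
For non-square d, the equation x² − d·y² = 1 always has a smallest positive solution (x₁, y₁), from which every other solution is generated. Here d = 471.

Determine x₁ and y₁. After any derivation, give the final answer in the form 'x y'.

7838695 361188

[21; 1,2,2,1,3,…,2,1,42] for √471; ℓ=14 ⇒ convergent index 13
step 0: (21, 1)  from 21·(1,0) + (0,1)
…
step 4: (217, 10)  from 1·(152,7) + (65,3)
step 5: (803, 37)  from 3·(217,10) + (152,7)
…
step 11: (2331742, 107441)  from 2·(843469,38865) + (644804,29711)
step 12: (5506953, 253747)  from 2·(2331742,107441) + (843469,38865)
step 13: (7838695, 361188)  from 1·(5506953,253747) + (2331742,107441)
→ (7838695, 361188).  Check: 7838695²=61445139303025, 471·361188²=61445139303024, difference 1.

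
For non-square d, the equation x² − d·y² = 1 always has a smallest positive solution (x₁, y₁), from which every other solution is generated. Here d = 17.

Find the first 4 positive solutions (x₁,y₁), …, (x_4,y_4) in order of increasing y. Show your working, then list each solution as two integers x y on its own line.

33 8
2177 528
143649 34840
9478657 2298912

√17 → a₀=4, period (8); ℓ=1 odd so k=1
step 0: (4, 1)  from 4·(1,0) + (0,1)
step 1: (33, 8)  from 8·(4,1) + (1,0)
(x₁, y₁) = (33, 8);  33² − 17·8² = 1 ✓
k=2:  x_2 = 33·33+17·8·8 = 2177,  y_2 = 33·8+8·33 = 528
k=3:  x_3 = 33·2177+17·8·528 = 143649,  y_3 = 33·528+8·2177 = 34840
k=4:  x_4 = 33·143649+17·8·34840 = 9478657,  y_4 = 33·34840+8·143649 = 2298912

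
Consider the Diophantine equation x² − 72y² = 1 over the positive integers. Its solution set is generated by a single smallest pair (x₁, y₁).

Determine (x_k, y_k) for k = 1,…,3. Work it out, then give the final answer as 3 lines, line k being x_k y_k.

d=72: √d = [8; 2,16] (ℓ=2, even), read p_1/q_1
i=0: a=8 ⇒ p=8, q=1
i=1: a=2 ⇒ p=17, q=2
(x₁, y₁) = (17, 2);  17² − 72·2² = 1 ✓
(x_2, y_2) = (17·17 + 72·2·2, 17·2 + 2·17) = (577, 68)
(x_3, y_3) = (17·577 + 72·2·68, 17·68 + 2·577) = (19601, 2310)

17 2
577 68
19601 2310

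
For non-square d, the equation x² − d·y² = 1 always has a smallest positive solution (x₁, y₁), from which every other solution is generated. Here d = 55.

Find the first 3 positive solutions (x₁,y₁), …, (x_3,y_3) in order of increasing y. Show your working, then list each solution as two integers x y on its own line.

89 12
15841 2136
2819609 380196

[7; 2,2,2,14] for √55; ℓ=4 ⇒ convergent index 3
a_0=7:  p_0=7·1+0=7,  q_0=7·0+1=1
a_1=2:  p_1=2·7+1=15,  q_1=2·1+0=2
a_2=2:  p_2=2·15+7=37,  q_2=2·2+1=5
a_3=2:  p_3=2·37+15=89,  q_3=2·5+2=12
(x₁, y₁) = (89, 12);  89² − 55·12² = 1 ✓
(x_2, y_2) = (89·89 + 55·12·12, 89·12 + 12·89) = (15841, 2136)
(x_3, y_3) = (89·15841 + 55·12·2136, 89·2136 + 12·15841) = (2819609, 380196)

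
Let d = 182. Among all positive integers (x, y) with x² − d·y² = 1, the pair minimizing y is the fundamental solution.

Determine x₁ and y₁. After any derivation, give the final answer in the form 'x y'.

d=182: √d = [13; 2,26] (ℓ=2, even), read p_1/q_1
step 0: (13, 1)  from 13·(1,0) + (0,1)
step 1: (27, 2)  from 2·(13,1) + (1,0)
(x₁, y₁) = (27, 2);  27² − 182·2² = 1 ✓

27 2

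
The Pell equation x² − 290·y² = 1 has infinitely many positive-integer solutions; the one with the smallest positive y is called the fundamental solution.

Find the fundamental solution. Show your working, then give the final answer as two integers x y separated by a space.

579 34

√290 = [17; 34, …], period ℓ=1 (odd) → k=1
step 0: (17, 1)  from 17·(1,0) + (0,1)
step 1: (579, 34)  from 34·(17,1) + (1,0)
→ (579, 34).  Check: 579²=335241, 290·34²=335240, difference 1.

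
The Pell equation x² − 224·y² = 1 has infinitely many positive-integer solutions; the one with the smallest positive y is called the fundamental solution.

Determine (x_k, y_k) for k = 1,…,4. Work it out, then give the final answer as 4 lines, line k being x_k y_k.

√224 = [14; 1,28, …], period ℓ=2 (even) → k=1
step 0: (14, 1)  from 14·(1,0) + (0,1)
step 1: (15, 1)  from 1·(14,1) + (1,0)
→ (15, 1).  Check: 15²=225, 224·1²=224, difference 1.
k=2:  x_2 = 15·15+224·1·1 = 449,  y_2 = 15·1+1·15 = 30
k=3:  x_3 = 15·449+224·1·30 = 13455,  y_3 = 15·30+1·449 = 899
k=4:  x_4 = 15·13455+224·1·899 = 403201,  y_4 = 15·899+1·13455 = 26940

15 1
449 30
13455 899
403201 26940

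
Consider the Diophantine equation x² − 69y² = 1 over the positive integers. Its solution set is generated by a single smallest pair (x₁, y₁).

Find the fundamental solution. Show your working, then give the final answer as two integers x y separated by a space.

7775 936

√69 = [8; 3,3,1,4,1,3,3,16, …], period ℓ=8 (even) → k=7
i=0: a=8 ⇒ p=8, q=1
i=1: a=3 ⇒ p=25, q=3
…
i=3: a=1 ⇒ p=108, q=13
i=4: a=4 ⇒ p=515, q=62
i=5: a=1 ⇒ p=623, q=75
i=6: a=3 ⇒ p=2384, q=287
i=7: a=3 ⇒ p=7775, q=936
fundamental: x₁=7775, y₁=936  (since 60450625 − 69·876096 = 1)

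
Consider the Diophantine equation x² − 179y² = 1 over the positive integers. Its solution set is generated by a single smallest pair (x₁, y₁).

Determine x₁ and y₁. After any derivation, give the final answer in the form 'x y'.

√179 → a₀=13, period (2,1,1,1,3,…,1,2,26); ℓ=14 even so k=13
k=0  a_k=13  p_k/q_k = 13/1
k=1  a_k=2  p_k/q_k = 27/2
k=2  a_k=1  p_k/q_k = 40/3
…
k=5  a_k=3  p_k/q_k = 388/29
k=6  a_k=5  p_k/q_k = 2047/153
k=7  a_k=13  p_k/q_k = 26999/2018
k=8  a_k=5  p_k/q_k = 137042/10243
k=9  a_k=3  p_k/q_k = 438125/32747
k=10  a_k=1  p_k/q_k = 575167/42990
k=11  a_k=1  p_k/q_k = 1013292/75737
k=12  a_k=1  p_k/q_k = 1588459/118727
k=13  a_k=2  p_k/q_k = 4190210/313191
fundamental: x₁=4190210, y₁=313191  (since 17557859844100 − 179·98088602481 = 1)

4190210 313191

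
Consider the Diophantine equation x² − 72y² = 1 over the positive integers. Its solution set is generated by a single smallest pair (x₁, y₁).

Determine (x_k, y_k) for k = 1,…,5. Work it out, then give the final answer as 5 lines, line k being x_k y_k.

√72 → a₀=8, period (2,16); ℓ=2 even so k=1
i=0: a=8 ⇒ p=8, q=1
i=1: a=2 ⇒ p=17, q=2
→ (17, 2).  Check: 17²=289, 72·2²=288, difference 1.
(x_2, y_2) = (17·17 + 72·2·2, 17·2 + 2·17) = (577, 68)
(x_3, y_3) = (17·577 + 72·2·68, 17·68 + 2·577) = (19601, 2310)
(x_4, y_4) = (17·19601 + 72·2·2310, 17·2310 + 2·19601) = (665857, 78472)
(x_5, y_5) = (17·665857 + 72·2·78472, 17·78472 + 2·665857) = (22619537, 2665738)

17 2
577 68
19601 2310
665857 78472
22619537 2665738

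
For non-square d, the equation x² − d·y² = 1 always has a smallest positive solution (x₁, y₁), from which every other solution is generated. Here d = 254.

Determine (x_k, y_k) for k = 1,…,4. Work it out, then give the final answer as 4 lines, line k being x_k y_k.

d=254: √d = [15; 1,14,1,30] (ℓ=4, even), read p_3/q_3
step 0: (15, 1)  from 15·(1,0) + (0,1)
step 1: (16, 1)  from 1·(15,1) + (1,0)
step 2: (239, 15)  from 14·(16,1) + (15,1)
step 3: (255, 16)  from 1·(239,15) + (16,1)
→ (255, 16).  Check: 255²=65025, 254·16²=65024, difference 1.
(255+16√254)^2 = 130049 + 8160√254
(255+16√254)^3 = 66324735 + 4161584√254
(255+16√254)^4 = 33825484801 + 2122399680√254

255 16
130049 8160
66324735 4161584
33825484801 2122399680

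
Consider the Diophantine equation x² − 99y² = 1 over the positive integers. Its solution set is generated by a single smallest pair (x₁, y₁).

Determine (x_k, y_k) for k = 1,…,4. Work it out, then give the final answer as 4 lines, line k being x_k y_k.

10 1
199 20
3970 399
79201 7960

[9; 1,18] for √99; ℓ=2 ⇒ convergent index 1
k=0  a_k=9  p_k/q_k = 9/1
k=1  a_k=1  p_k/q_k = 10/1
(x₁, y₁) = (10, 1);  10² − 99·1² = 1 ✓
n=2: (10,1)∘(10,1) = (10·10+99·1·1, 10·1+1·10) = (199,20)
n=3: (199,20)∘(10,1) = (10·199+99·1·20, 10·20+1·199) = (3970,399)
n=4: (3970,399)∘(10,1) = (10·3970+99·1·399, 10·399+1·3970) = (79201,7960)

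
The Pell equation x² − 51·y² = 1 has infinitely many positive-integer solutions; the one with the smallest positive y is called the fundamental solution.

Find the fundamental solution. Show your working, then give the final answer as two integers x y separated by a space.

[7; 7,14] for √51; ℓ=2 ⇒ convergent index 1
k=0  a_k=7  p_k/q_k = 7/1
k=1  a_k=7  p_k/q_k = 50/7
→ (50, 7).  Check: 50²=2500, 51·7²=2499, difference 1.

50 7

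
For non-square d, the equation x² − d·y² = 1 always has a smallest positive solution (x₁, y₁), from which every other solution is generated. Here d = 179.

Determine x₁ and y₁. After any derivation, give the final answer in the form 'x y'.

4190210 313191

√179 = [13; 2,1,1,1,3,…,1,2,26, …], period ℓ=14 (even) → k=13
k=0  a_k=13  p_k/q_k = 13/1
k=1  a_k=2  p_k/q_k = 27/2
…
k=3  a_k=1  p_k/q_k = 67/5
…
k=5  a_k=3  p_k/q_k = 388/29
…
k=7  a_k=13  p_k/q_k = 26999/2018
…
k=10  a_k=1  p_k/q_k = 575167/42990
k=11  a_k=1  p_k/q_k = 1013292/75737
k=12  a_k=1  p_k/q_k = 1588459/118727
k=13  a_k=2  p_k/q_k = 4190210/313191
fundamental: x₁=4190210, y₁=313191  (since 17557859844100 − 179·98088602481 = 1)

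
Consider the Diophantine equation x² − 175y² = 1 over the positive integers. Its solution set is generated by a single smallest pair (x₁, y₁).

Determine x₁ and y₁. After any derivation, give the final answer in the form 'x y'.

2024 153

[13; 4,2,1,2,4,26] for √175; ℓ=6 ⇒ convergent index 5
k=0  a_k=13  p_k/q_k = 13/1
…
k=2  a_k=2  p_k/q_k = 119/9
…
k=4  a_k=2  p_k/q_k = 463/35
k=5  a_k=4  p_k/q_k = 2024/153
(x₁, y₁) = (2024, 153);  2024² − 175·153² = 1 ✓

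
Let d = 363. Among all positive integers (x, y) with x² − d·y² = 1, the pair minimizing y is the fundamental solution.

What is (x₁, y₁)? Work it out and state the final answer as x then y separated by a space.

[19; 19,38] for √363; ℓ=2 ⇒ convergent index 1
a_0=19:  p_0=19·1+0=19,  q_0=19·0+1=1
a_1=19:  p_1=19·19+1=362,  q_1=19·1+0=19
(x₁, y₁) = (362, 19);  362² − 363·19² = 1 ✓

362 19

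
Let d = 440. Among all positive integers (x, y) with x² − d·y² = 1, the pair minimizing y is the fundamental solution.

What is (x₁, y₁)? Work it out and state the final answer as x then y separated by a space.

21 1

√440 = [20; 1,40, …], period ℓ=2 (even) → k=1
a_0=20:  p_0=20·1+0=20,  q_0=20·0+1=1
a_1=1:  p_1=1·20+1=21,  q_1=1·1+0=1
(x₁, y₁) = (21, 1);  21² − 440·1² = 1 ✓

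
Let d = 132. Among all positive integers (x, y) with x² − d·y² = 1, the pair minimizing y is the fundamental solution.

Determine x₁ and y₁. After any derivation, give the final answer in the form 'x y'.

d=132: √d = [11; 2,22] (ℓ=2, even), read p_1/q_1
i=0: a=11 ⇒ p=11, q=1
i=1: a=2 ⇒ p=23, q=2
(x₁, y₁) = (23, 2);  23² − 132·2² = 1 ✓

23 2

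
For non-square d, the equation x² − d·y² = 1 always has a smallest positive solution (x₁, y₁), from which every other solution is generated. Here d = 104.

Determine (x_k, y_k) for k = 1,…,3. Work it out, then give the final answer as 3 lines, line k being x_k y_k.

51 5
5201 510
530451 52015

[10; 5,20] for √104; ℓ=2 ⇒ convergent index 1
a_0=10:  p_0=10·1+0=10,  q_0=10·0+1=1
a_1=5:  p_1=5·10+1=51,  q_1=5·1+0=5
fundamental: x₁=51, y₁=5  (since 2601 − 104·25 = 1)
(51+5√104)^2 = 5201 + 510√104
(51+5√104)^3 = 530451 + 52015√104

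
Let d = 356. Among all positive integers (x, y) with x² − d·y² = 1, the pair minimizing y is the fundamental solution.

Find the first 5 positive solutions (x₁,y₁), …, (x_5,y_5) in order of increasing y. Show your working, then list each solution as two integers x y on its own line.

500001 26500
500002000001 26500053000
500003000004500001 26500106000079500
500004000010000008000001 26500159000265000106000
500005000017500025000012500001 26500212000556500530000132500

[18; 1,6,1,1,2,…,6,1,36] for √356; ℓ=14 ⇒ convergent index 13
a_0=18:  p_0=18·1+0=18,  q_0=18·0+1=1
a_1=1:  p_1=1·18+1=19,  q_1=1·1+0=1
a_2=6:  p_2=6·19+18=132,  q_2=6·1+1=7
a_3=1:  p_3=1·132+19=151,  q_3=1·7+1=8
a_4=1:  p_4=1·151+132=283,  q_4=1·8+7=15
a_5=2:  p_5=2·283+151=717,  q_5=2·15+8=38
a_6=1:  p_6=1·717+283=1000,  q_6=1·38+15=53
…
a_8=1:  p_8=1·8717+1000=9717,  q_8=1·462+53=515
a_9=2:  p_9=2·9717+8717=28151,  q_9=2·515+462=1492
a_10=1:  p_10=1·28151+9717=37868,  q_10=1·1492+515=2007
a_11=1:  p_11=1·37868+28151=66019,  q_11=1·2007+1492=3499
a_12=6:  p_12=6·66019+37868=433982,  q_12=6·3499+2007=23001
a_13=1:  p_13=1·433982+66019=500001,  q_13=1·23001+3499=26500
→ (500001, 26500).  Check: 500001²=250001000001, 356·26500²=250001000000, difference 1.
(500001+26500√356)^2 = 500002000001 + 26500053000√356
(500001+26500√356)^3 = 500003000004500001 + 26500106000079500√356
(500001+26500√356)^4 = 500004000010000008000001 + 26500159000265000106000√356
(500001+26500√356)^5 = 500005000017500025000012500001 + 26500212000556500530000132500√356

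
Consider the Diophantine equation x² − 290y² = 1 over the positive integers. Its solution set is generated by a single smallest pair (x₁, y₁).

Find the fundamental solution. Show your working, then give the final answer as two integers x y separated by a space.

d=290: √d = [17; 34] (ℓ=1, odd), read p_1/q_1
step 0: (17, 1)  from 17·(1,0) + (0,1)
step 1: (579, 34)  from 34·(17,1) + (1,0)
→ (579, 34).  Check: 579²=335241, 290·34²=335240, difference 1.

579 34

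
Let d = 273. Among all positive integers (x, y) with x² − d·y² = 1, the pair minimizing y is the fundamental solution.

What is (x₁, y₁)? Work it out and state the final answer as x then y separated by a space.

727 44

√273 → a₀=16, period (1,1,10,1,1,32); ℓ=6 even so k=5
step 0: (16, 1)  from 16·(1,0) + (0,1)
step 1: (17, 1)  from 1·(16,1) + (1,0)
step 2: (33, 2)  from 1·(17,1) + (16,1)
step 3: (347, 21)  from 10·(33,2) + (17,1)
step 4: (380, 23)  from 1·(347,21) + (33,2)
step 5: (727, 44)  from 1·(380,23) + (347,21)
(x₁, y₁) = (727, 44);  727² − 273·44² = 1 ✓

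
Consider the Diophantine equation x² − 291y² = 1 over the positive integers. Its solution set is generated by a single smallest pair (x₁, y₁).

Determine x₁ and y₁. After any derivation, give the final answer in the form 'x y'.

290 17

√291 = [17; 17,34, …], period ℓ=2 (even) → k=1
i=0: a=17 ⇒ p=17, q=1
i=1: a=17 ⇒ p=290, q=17
fundamental: x₁=290, y₁=17  (since 84100 − 291·289 = 1)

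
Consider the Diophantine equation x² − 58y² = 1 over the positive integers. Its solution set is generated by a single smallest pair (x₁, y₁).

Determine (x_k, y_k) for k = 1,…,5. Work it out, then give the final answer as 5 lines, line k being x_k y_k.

√58 → a₀=7, period (1,1,1,1,1,1,14); ℓ=7 odd so k=13
k=0  a_k=7  p_k/q_k = 7/1
…
k=2  a_k=1  p_k/q_k = 15/2
k=3  a_k=1  p_k/q_k = 23/3
…
k=8  a_k=1  p_k/q_k = 1546/203
k=9  a_k=1  p_k/q_k = 2993/393
…
k=11  a_k=1  p_k/q_k = 7532/989
k=12  a_k=1  p_k/q_k = 12071/1585
k=13  a_k=1  p_k/q_k = 19603/2574
→ (19603, 2574).  Check: 19603²=384277609, 58·2574²=384277608, difference 1.
n=2: (19603,2574)∘(19603,2574) = (19603·19603+58·2574·2574, 19603·2574+2574·19603) = (768555217,100916244)
n=3: (768555217,100916244)∘(19603,2574) = (19603·768555217+58·2574·100916244, 19603·100916244+2574·768555217) = (30131975818099,3956522259690)
n=4: (30131975818099,3956522259690)∘(19603,2574) = (19603·30131975818099+58·2574·3956522259690, 19603·3956522259690+2574·30131975818099) = (1181354243155834177,155119411612489896)
n=5: (1181354243155834177,155119411612489896)∘(19603,2574) = (19603·1181354243155834177+58·2574·155119411612489896, 19603·155119411612489896+2574·1181354243155834177) = (46316174427035658925363,6081611647722756602886)

19603 2574
768555217 100916244
30131975818099 3956522259690
1181354243155834177 155119411612489896
46316174427035658925363 6081611647722756602886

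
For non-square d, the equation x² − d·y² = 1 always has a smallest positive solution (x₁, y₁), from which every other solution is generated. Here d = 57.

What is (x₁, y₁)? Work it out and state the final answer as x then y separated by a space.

√57 → a₀=7, period (1,1,4,1,1,14); ℓ=6 even so k=5
a_0=7:  p_0=7·1+0=7,  q_0=7·0+1=1
a_1=1:  p_1=1·7+1=8,  q_1=1·1+0=1
a_2=1:  p_2=1·8+7=15,  q_2=1·1+1=2
a_3=4:  p_3=4·15+8=68,  q_3=4·2+1=9
a_4=1:  p_4=1·68+15=83,  q_4=1·9+2=11
a_5=1:  p_5=1·83+68=151,  q_5=1·11+9=20
→ (151, 20).  Check: 151²=22801, 57·20²=22800, difference 1.

151 20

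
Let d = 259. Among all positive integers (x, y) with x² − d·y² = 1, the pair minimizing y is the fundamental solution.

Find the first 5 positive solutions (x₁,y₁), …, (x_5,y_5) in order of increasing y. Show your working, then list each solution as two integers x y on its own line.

847225 52644
1435580401249 89202625800
2432519210895520825 151149389286757356
4121782176900479681520001 256115082676856799248400
6984153809646585277140670173625 433974201841648854097164622644

√259 → a₀=16, period (10,1,2,3,4,3,2,1,10,32); ℓ=10 even so k=9
k=0  a_k=16  p_k/q_k = 16/1
…
k=2  a_k=1  p_k/q_k = 177/11
…
k=5  a_k=4  p_k/q_k = 7403/460
…
k=7  a_k=2  p_k/q_k = 55265/3434
k=8  a_k=1  p_k/q_k = 79196/4921
k=9  a_k=10  p_k/q_k = 847225/52644
(x₁, y₁) = (847225, 52644);  847225² − 259·52644² = 1 ✓
n=2: (847225,52644)∘(847225,52644) = (847225·847225+259·52644·52644, 847225·52644+52644·847225) = (1435580401249,89202625800)
n=3: (1435580401249,89202625800)∘(847225,52644) = (847225·1435580401249+259·52644·89202625800, 847225·89202625800+52644·1435580401249) = (2432519210895520825,151149389286757356)
n=4: (2432519210895520825,151149389286757356)∘(847225,52644) = (847225·2432519210895520825+259·52644·151149389286757356, 847225·151149389286757356+52644·2432519210895520825) = (4121782176900479681520001,256115082676856799248400)
n=5: (4121782176900479681520001,256115082676856799248400)∘(847225,52644) = (847225·4121782176900479681520001+259·52644·256115082676856799248400, 847225·256115082676856799248400+52644·4121782176900479681520001) = (6984153809646585277140670173625,433974201841648854097164622644)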